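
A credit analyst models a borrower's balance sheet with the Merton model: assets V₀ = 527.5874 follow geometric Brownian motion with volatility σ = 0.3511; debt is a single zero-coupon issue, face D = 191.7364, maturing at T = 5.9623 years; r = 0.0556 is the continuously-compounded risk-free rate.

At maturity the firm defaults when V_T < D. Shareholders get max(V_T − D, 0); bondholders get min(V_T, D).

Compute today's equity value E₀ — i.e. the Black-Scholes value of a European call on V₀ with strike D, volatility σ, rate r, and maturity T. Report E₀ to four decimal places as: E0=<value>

d₁ = [ln(V₀/D) + (r + σ²/2)T] / (σ√T)
   = [ln(527.5874/191.7364) + (0.0556 + 0.5·0.3511²)·5.9623] / (0.3511·√5.9623)
   = [1.012193 + 0.698994] / 0.857310 = 1.995996
d₂ = d₁ − σ√T = 1.995996 − 0.857310 = 1.138686
N(d₁) = 0.977033,  N(d₂) = 0.872583,  e^(−rT) = 0.717843
E₀ = V₀·N(d₁) − D·e^(−rT)·N(d₂)
   = 527.5874·0.977033 − 191.7364·0.717843·0.872583 = 395.370759

E0=395.3708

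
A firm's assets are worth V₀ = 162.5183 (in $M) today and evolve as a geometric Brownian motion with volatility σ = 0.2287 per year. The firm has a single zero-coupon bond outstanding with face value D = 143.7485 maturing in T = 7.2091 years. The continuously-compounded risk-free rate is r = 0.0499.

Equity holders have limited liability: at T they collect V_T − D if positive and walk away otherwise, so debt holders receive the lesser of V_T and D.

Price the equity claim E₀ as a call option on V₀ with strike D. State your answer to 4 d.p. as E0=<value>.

E0=71.6036

d₁ = [ln(V₀/D) + (r + σ²/2)T] / (σ√T)
   = [ln(162.5183/143.7485) + (0.0499 + 0.5·0.2287²)·7.2091] / (0.2287·√7.2091)
   = [0.122725 + 0.548265] / 0.614054 = 1.092722
d₂ = d₁ − σ√T = 1.092722 − 0.614054 = 0.478668
N(d₁) = 0.862742,  N(d₂) = 0.683913,  e^(−rT) = 0.697862
E₀ = V₀·N(d₁) − D·e^(−rT)·N(d₂)
   = 162.5183·0.862742 − 143.7485·0.697862·0.683913 = 71.603596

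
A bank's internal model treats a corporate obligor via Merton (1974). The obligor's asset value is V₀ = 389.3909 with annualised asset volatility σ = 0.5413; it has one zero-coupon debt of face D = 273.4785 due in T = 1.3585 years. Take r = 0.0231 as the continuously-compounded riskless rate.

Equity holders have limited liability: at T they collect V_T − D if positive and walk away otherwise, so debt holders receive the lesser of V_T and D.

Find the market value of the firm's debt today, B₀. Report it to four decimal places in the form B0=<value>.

d₁ = [ln(V₀/D) + (r + σ²/2)T] / (σ√T)
   = [ln(389.3909/273.4785) + (0.0231 + 0.5·0.5413²)·1.3585] / (0.5413·√1.3585)
   = [0.353361 + 0.230405] / 0.630911 = 0.925276
d₂ = d₁ − σ√T = 0.925276 − 0.630911 = 0.294365
N(d₁) = 0.822589,  N(d₂) = 0.615760,  e^(−rT) = 0.969106
E₀ = V₀·N(d₁) − D·e^(−rT)·N(d₂)
   = 389.3909·0.822589 − 273.4785·0.969106·0.615760 = 157.113783
B₀ = V₀ − E₀ = 389.3909 − 157.113783 = 232.277117

B0=232.2771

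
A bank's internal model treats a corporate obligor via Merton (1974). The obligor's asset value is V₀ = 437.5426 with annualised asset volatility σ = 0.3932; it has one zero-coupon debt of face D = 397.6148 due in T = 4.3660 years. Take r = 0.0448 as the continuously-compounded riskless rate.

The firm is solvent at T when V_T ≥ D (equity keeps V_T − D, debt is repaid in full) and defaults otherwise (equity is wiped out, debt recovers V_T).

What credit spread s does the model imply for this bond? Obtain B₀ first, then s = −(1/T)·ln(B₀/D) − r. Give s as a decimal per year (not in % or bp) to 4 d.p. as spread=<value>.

d₁ = [ln(V₀/D) + (r + σ²/2)T] / (σ√T)
   = [ln(437.5426/397.6148) + (0.0448 + 0.5·0.3932²)·4.3660] / (0.3932·√4.3660)
   = [0.095690 + 0.533102] / 0.821590 = 0.765336
d₂ = d₁ − σ√T = 0.765336 − 0.821590 = -0.056255
N(d₁) = 0.777964,  N(d₂) = 0.477569,  e^(−rT) = 0.822344
E₀ = V₀·N(d₁) − D·e^(−rT)·N(d₂)
   = 437.5426·0.777964 − 397.6148·0.822344·0.477569 = 184.238699
B₀ = V₀ − E₀ = 437.5426 − 184.238699 = 253.303901
spread = −(1/T)·ln(B₀/D) − r = −(1/4.3660)·ln(253.303901/397.6148) − 0.0448 = 0.05847388

spread=0.0585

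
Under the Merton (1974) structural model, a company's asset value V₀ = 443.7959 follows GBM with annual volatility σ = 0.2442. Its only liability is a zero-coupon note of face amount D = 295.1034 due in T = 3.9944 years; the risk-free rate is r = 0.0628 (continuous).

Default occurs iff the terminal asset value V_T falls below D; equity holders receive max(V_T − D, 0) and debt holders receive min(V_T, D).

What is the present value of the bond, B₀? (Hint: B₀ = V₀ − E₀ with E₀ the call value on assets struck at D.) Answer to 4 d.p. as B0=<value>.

B0=223.3914

d₁ = [ln(V₀/D) + (r + σ²/2)T] / (σ√T)
   = [ln(443.7959/295.1034) + (0.0628 + 0.5·0.2442²)·3.9944] / (0.2442·√3.9944)
   = [0.408039 + 0.369949] / 0.488058 = 1.594047
d₂ = d₁ − σ√T = 1.594047 − 0.488058 = 1.105989
N(d₁) = 0.944537,  N(d₂) = 0.865634,  e^(−rT) = 0.778140
E₀ = V₀·N(d₁) − D·e^(−rT)·N(d₂)
   = 443.7959·0.944537 − 295.1034·0.778140·0.865634 = 220.404516
B₀ = V₀ − E₀ = 443.7959 − 220.404516 = 223.391384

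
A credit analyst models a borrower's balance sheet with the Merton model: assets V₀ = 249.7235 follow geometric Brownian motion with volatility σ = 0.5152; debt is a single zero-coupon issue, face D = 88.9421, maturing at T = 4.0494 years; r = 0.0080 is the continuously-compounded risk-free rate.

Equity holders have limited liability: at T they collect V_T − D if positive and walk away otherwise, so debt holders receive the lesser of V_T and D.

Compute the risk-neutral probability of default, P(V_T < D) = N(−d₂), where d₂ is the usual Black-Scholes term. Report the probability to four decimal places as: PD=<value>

PD=0.3055

d₁ = [ln(V₀/D) + (r + σ²/2)T] / (σ√T)
   = [ln(249.7235/88.9421) + (0.0080 + 0.5·0.5152²)·4.0494] / (0.5152·√4.0494)
   = [1.032369 + 0.569813] / 1.036743 = 1.545399
d₂ = d₁ − σ√T = 1.545399 − 1.036743 = 0.508656
risk-neutral PD = N(−d₂) = N(-0.508656) = 0.305497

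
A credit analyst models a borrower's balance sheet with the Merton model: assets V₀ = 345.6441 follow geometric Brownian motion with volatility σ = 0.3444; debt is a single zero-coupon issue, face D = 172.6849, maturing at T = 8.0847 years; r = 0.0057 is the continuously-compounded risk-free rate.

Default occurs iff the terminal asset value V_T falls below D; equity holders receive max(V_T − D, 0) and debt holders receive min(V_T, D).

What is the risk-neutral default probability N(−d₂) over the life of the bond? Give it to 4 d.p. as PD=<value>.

PD=0.3951

d₁ = [ln(V₀/D) + (r + σ²/2)T] / (σ√T)
   = [ln(345.6441/172.6849) + (0.0057 + 0.5·0.3444²)·8.0847] / (0.3444·√8.0847)
   = [0.693941 + 0.525551] / 0.979253 = 1.245329
d₂ = d₁ − σ√T = 1.245329 − 0.979253 = 0.266075
risk-neutral PD = N(−d₂) = N(-0.266075) = 0.395091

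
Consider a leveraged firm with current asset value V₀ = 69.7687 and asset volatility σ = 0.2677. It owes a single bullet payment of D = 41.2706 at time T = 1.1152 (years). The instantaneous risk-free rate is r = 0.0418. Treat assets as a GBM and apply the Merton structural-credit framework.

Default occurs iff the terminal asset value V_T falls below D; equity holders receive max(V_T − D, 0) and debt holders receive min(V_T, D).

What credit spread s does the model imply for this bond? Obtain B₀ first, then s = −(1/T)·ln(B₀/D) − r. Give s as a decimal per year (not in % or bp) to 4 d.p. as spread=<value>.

spread=0.0027

d₁ = [ln(V₀/D) + (r + σ²/2)T] / (σ√T)
   = [ln(69.7687/41.2706) + (0.0418 + 0.5·0.2677²)·1.1152] / (0.2677·√1.1152)
   = [0.525035 + 0.086575] / 0.282699 = 2.163464
d₂ = d₁ − σ√T = 2.163464 − 0.282699 = 1.880765
N(d₁) = 0.984747,  N(d₂) = 0.969998,  e^(−rT) = 0.954454
E₀ = V₀·N(d₁) − D·e^(−rT)·N(d₂)
   = 69.7687·0.984747 − 41.2706·0.954454·0.969998 = 30.495432
B₀ = V₀ − E₀ = 69.7687 − 30.495432 = 39.273268
spread = −(1/T)·ln(B₀/D) − r = −(1/1.1152)·ln(39.273268/41.2706) − 0.0418 = 0.00268198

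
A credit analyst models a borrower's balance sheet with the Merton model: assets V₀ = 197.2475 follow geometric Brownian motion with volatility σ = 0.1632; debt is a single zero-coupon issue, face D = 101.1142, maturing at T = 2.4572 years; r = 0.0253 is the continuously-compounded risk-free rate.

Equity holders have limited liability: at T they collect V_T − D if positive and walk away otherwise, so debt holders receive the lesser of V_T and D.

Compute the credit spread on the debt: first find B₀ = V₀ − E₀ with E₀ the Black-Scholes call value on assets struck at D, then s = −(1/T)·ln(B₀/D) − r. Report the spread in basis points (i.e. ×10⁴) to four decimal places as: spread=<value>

d₁ = [ln(V₀/D) + (r + σ²/2)T] / (σ√T)
   = [ln(197.2475/101.1142) + (0.0253 + 0.5·0.1632²)·2.4572] / (0.1632·√2.4572)
   = [0.668209 + 0.094890] / 0.255823 = 2.982911
d₂ = d₁ − σ√T = 2.982911 − 0.255823 = 2.727088
N(d₁) = 0.998572,  N(d₂) = 0.996805,  e^(−rT) = 0.939726
E₀ = V₀·N(d₁) − D·e^(−rT)·N(d₂)
   = 197.2475·0.998572 − 101.1142·0.939726·0.996805 = 102.249856
B₀ = V₀ − E₀ = 197.2475 − 102.249856 = 94.997644
spread = −(1/T)·ln(B₀/D) − r = −(1/2.4572)·ln(94.997644/101.1142) − 0.0253 = 0.00009414
in basis points: 0.00009414 × 10⁴ = 0.9414 bp

spread=0.9414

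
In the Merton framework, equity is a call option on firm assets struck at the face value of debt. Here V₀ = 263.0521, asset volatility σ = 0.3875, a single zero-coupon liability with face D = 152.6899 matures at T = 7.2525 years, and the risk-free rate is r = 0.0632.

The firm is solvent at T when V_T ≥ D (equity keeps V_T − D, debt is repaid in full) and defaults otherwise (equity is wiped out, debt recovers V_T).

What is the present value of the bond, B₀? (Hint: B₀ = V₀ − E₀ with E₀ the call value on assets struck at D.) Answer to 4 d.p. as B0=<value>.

B0=82.8318

d₁ = [ln(V₀/D) + (r + σ²/2)T] / (σ√T)
   = [ln(263.0521/152.6899) + (0.0632 + 0.5·0.3875²)·7.2525] / (0.3875·√7.2525)
   = [0.543943 + 1.002862] / 1.043556 = 1.482245
d₂ = d₁ − σ√T = 1.482245 − 1.043556 = 0.438690
N(d₁) = 0.930862,  N(d₂) = 0.669557,  e^(−rT) = 0.632321
E₀ = V₀·N(d₁) − D·e^(−rT)·N(d₂)
   = 263.0521·0.930862 − 152.6899·0.632321·0.669557 = 180.220262
B₀ = V₀ − E₀ = 263.0521 − 180.220262 = 82.831838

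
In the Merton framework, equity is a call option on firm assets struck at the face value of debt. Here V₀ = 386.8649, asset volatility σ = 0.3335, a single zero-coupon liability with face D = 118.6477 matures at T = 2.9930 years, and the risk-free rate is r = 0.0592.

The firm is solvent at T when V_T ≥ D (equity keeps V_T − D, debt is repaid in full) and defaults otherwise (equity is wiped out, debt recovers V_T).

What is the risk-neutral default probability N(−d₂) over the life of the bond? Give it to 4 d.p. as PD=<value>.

PD=0.0194

d₁ = [ln(V₀/D) + (r + σ²/2)T] / (σ√T)
   = [ln(386.8649/118.6477) + (0.0592 + 0.5·0.3335²)·2.9930] / (0.3335·√2.9930)
   = [1.181917 + 0.343630] / 0.576965 = 2.644090
d₂ = d₁ − σ√T = 2.644090 − 0.576965 = 2.067126
risk-neutral PD = N(−d₂) = N(-2.067126) = 0.019361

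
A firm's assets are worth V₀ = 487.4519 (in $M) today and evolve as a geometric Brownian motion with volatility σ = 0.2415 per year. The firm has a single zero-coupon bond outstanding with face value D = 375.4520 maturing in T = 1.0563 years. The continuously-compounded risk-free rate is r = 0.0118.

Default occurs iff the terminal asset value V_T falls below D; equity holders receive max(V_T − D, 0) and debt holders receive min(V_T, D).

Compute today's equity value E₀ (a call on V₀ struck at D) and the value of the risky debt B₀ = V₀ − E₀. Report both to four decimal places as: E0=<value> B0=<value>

E0=123.8265 B0=363.6254

d₁ = [ln(V₀/D) + (r + σ²/2)T] / (σ√T)
   = [ln(487.4519/375.4520) + (0.0118 + 0.5·0.2415²)·1.0563] / (0.2415·√1.0563)
   = [0.261061 + 0.043267] / 0.248205 = 1.226116
d₂ = d₁ − σ√T = 1.226116 − 0.248205 = 0.977911
N(d₁) = 0.889922,  N(d₂) = 0.835941,  e^(−rT) = 0.987613
E₀ = V₀·N(d₁) − D·e^(−rT)·N(d₂)
   = 487.4519·0.889922 − 375.4520·0.987613·0.835941 = 123.826489
B₀ = V₀ − E₀ = 487.4519 − 123.826489 = 363.625411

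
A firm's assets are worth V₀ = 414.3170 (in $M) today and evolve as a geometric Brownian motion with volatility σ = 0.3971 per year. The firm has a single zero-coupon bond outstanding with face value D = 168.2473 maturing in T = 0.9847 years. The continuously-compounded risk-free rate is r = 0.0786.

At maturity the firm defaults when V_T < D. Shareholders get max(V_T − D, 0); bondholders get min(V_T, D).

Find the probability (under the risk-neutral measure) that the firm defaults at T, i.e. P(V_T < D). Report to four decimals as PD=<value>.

PD=0.0111

d₁ = [ln(V₀/D) + (r + σ²/2)T] / (σ√T)
   = [ln(414.3170/168.2473) + (0.0786 + 0.5·0.3971²)·0.9847] / (0.3971·√0.9847)
   = [0.901196 + 0.155035] / 0.394050 = 2.680448
d₂ = d₁ − σ√T = 2.680448 − 0.394050 = 2.286397
risk-neutral PD = N(−d₂) = N(-2.286397) = 0.011116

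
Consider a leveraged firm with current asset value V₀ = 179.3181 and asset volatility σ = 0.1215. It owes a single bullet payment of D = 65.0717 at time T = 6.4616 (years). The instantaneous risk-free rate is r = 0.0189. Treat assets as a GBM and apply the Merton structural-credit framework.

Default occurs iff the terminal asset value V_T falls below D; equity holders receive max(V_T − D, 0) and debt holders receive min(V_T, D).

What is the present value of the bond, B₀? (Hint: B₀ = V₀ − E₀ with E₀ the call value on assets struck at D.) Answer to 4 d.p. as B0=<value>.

d₁ = [ln(V₀/D) + (r + σ²/2)T] / (σ√T)
   = [ln(179.3181/65.0717) + (0.0189 + 0.5·0.1215²)·6.4616] / (0.1215·√6.4616)
   = [1.013672 + 0.169818] / 0.308849 = 3.831935
d₂ = d₁ − σ√T = 3.831935 − 0.308849 = 3.523086
N(d₁) = 0.999936,  N(d₂) = 0.999787,  e^(−rT) = 0.885038
E₀ = V₀·N(d₁) − D·e^(−rT)·N(d₂)
   = 179.3181·0.999936 − 65.0717·0.885038·0.999787 = 121.728030
B₀ = V₀ − E₀ = 179.3181 − 121.728030 = 57.590070

B0=57.5901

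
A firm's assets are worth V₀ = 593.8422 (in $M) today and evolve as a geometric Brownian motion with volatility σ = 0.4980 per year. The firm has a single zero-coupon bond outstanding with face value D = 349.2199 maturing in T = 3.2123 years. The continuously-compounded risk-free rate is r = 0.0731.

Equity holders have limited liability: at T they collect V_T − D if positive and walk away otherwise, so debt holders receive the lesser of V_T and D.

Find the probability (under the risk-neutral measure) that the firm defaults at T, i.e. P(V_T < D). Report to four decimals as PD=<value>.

PD=0.3403

d₁ = [ln(V₀/D) + (r + σ²/2)T] / (σ√T)
   = [ln(593.8422/349.2199) + (0.0731 + 0.5·0.4980²)·3.2123] / (0.4980·√3.2123)
   = [0.530912 + 0.633151] / 0.892560 = 1.304184
d₂ = d₁ − σ√T = 1.304184 − 0.892560 = 0.411624
risk-neutral PD = N(−d₂) = N(-0.411624) = 0.340307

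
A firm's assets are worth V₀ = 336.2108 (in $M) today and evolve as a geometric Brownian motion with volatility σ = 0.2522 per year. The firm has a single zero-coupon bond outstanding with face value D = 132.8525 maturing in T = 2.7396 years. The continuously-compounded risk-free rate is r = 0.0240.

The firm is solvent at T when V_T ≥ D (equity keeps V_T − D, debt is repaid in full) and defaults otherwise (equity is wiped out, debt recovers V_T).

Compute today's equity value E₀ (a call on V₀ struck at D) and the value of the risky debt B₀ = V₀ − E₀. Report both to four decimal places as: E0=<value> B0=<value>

E0=212.0534 B0=124.1574

d₁ = [ln(V₀/D) + (r + σ²/2)T] / (σ√T)
   = [ln(336.2108/132.8525) + (0.0240 + 0.5·0.2522²)·2.7396] / (0.2522·√2.7396)
   = [0.928499 + 0.152876] / 0.417435 = 2.590525
d₂ = d₁ − σ√T = 2.590525 − 0.417435 = 2.173090
N(d₁) = 0.995209,  N(d₂) = 0.985113,  e^(−rT) = 0.936365
E₀ = V₀·N(d₁) − D·e^(−rT)·N(d₂)
   = 336.2108·0.995209 − 132.8525·0.936365·0.985113 = 212.053369
B₀ = V₀ − E₀ = 336.2108 − 212.053369 = 124.157431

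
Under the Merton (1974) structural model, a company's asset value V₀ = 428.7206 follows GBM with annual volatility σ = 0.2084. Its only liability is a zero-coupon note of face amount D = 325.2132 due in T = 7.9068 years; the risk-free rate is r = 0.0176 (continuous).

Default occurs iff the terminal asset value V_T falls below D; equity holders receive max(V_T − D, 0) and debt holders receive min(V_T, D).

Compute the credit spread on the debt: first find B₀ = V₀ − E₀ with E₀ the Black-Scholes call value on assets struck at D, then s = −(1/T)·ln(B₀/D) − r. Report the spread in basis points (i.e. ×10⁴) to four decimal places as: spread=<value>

spread=131.9307

d₁ = [ln(V₀/D) + (r + σ²/2)T] / (σ√T)
   = [ln(428.7206/325.2132) + (0.0176 + 0.5·0.2084²)·7.9068] / (0.2084·√7.9068)
   = [0.276324 + 0.310858] / 0.586001 = 1.002017
d₂ = d₁ − σ√T = 1.002017 − 0.586001 = 0.416016
N(d₁) = 0.841832,  N(d₂) = 0.661301,  e^(−rT) = 0.870089
E₀ = V₀·N(d₁) − D·e^(−rT)·N(d₂)
   = 428.7206·0.841832 − 325.2132·0.870089·0.661301 = 173.786180
B₀ = V₀ − E₀ = 428.7206 − 173.786180 = 254.934420
spread = −(1/T)·ln(B₀/D) − r = −(1/7.9068)·ln(254.934420/325.2132) − 0.0176 = 0.01319307
in basis points: 0.01319307 × 10⁴ = 131.9307 bp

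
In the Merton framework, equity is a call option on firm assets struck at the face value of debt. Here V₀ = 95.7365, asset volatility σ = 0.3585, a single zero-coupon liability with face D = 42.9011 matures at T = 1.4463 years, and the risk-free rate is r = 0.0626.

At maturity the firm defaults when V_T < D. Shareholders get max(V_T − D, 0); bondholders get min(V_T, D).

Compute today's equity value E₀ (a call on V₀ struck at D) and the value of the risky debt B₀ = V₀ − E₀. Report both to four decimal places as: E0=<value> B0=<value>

d₁ = [ln(V₀/D) + (r + σ²/2)T] / (σ√T)
   = [ln(95.7365/42.9011) + (0.0626 + 0.5·0.3585²)·1.4463] / (0.3585·√1.4463)
   = [0.802702 + 0.183479] / 0.431140 = 2.287381
d₂ = d₁ − σ√T = 2.287381 − 0.431140 = 1.856241
N(d₁) = 0.988913,  N(d₂) = 0.968290,  e^(−rT) = 0.913439
E₀ = V₀·N(d₁) − D·e^(−rT)·N(d₂)
   = 95.7365·0.988913 − 42.9011·0.913439·0.968290 = 56.730161
B₀ = V₀ − E₀ = 95.7365 − 56.730161 = 39.006339

E0=56.7302 B0=39.0063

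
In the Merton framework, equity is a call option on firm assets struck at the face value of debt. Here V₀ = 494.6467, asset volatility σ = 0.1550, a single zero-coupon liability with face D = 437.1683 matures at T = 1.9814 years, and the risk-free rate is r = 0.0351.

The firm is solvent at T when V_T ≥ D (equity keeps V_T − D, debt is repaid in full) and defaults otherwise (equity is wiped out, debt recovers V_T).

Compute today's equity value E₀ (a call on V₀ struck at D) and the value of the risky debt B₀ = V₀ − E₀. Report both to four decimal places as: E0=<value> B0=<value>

E0=96.9288 B0=397.7179

d₁ = [ln(V₀/D) + (r + σ²/2)T] / (σ√T)
   = [ln(494.6467/437.1683) + (0.0351 + 0.5·0.1550²)·1.9814] / (0.1550·√1.9814)
   = [0.123526 + 0.093349] / 0.218181 = 0.994009
d₂ = d₁ − σ√T = 0.994009 − 0.218181 = 0.775827
N(d₁) = 0.839891,  N(d₂) = 0.781075,  e^(−rT) = 0.932816
E₀ = V₀·N(d₁) − D·e^(−rT)·N(d₂)
   = 494.6467·0.839891 − 437.1683·0.932816·0.781075 = 96.928802
B₀ = V₀ − E₀ = 494.6467 − 96.928802 = 397.717898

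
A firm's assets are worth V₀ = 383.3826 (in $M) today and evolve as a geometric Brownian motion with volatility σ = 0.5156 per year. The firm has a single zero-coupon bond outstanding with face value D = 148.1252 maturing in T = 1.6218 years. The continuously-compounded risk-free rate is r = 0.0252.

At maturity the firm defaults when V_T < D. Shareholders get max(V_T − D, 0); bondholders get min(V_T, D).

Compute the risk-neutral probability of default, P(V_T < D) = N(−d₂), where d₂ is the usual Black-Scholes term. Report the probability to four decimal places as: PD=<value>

PD=0.1186

d₁ = [ln(V₀/D) + (r + σ²/2)T] / (σ√T)
   = [ln(383.3826/148.1252) + (0.0252 + 0.5·0.5156²)·1.6218] / (0.5156·√1.6218)
   = [0.950976 + 0.256442] / 0.656616 = 1.838848
d₂ = d₁ − σ√T = 1.838848 − 0.656616 = 1.182232
risk-neutral PD = N(−d₂) = N(-1.182232) = 0.118557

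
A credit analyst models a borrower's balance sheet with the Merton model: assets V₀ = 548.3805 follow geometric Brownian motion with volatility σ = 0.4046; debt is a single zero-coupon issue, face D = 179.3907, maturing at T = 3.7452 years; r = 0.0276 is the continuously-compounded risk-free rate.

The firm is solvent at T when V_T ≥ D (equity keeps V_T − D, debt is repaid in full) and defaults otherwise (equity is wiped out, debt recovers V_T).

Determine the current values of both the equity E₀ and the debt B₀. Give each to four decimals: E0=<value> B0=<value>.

E0=392.2474 B0=156.1331

d₁ = [ln(V₀/D) + (r + σ²/2)T] / (σ√T)
   = [ln(548.3805/179.3907) + (0.0276 + 0.5·0.4046²)·3.7452] / (0.4046·√3.7452)
   = [1.117403 + 0.409914] / 0.783003 = 1.950590
d₂ = d₁ − σ√T = 1.950590 − 0.783003 = 1.167587
N(d₁) = 0.974447,  N(d₂) = 0.878513,  e^(−rT) = 0.901795
E₀ = V₀·N(d₁) − D·e^(−rT)·N(d₂)
   = 548.3805·0.974447 − 179.3907·0.901795·0.878513 = 392.247407
B₀ = V₀ − E₀ = 548.3805 − 392.247407 = 156.133093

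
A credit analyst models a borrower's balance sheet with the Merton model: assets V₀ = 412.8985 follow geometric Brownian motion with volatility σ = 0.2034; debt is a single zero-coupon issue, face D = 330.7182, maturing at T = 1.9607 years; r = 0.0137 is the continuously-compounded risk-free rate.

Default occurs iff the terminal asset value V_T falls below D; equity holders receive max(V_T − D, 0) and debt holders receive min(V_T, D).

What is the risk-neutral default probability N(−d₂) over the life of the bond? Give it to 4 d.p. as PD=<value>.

d₁ = [ln(V₀/D) + (r + σ²/2)T] / (σ√T)
   = [ln(412.8985/330.7182) + (0.0137 + 0.5·0.2034²)·1.9607] / (0.2034·√1.9607)
   = [0.221935 + 0.067420] / 0.284811 = 1.015956
d₂ = d₁ − σ√T = 1.015956 − 0.284811 = 0.731145
risk-neutral PD = N(−d₂) = N(-0.731145) = 0.232345

PD=0.2323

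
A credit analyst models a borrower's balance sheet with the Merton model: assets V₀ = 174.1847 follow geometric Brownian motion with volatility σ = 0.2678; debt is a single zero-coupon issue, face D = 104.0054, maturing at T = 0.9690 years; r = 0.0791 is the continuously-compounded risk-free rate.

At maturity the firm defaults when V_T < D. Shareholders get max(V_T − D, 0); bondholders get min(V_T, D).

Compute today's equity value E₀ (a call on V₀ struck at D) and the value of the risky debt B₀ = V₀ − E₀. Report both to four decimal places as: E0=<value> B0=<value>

d₁ = [ln(V₀/D) + (r + σ²/2)T] / (σ√T)
   = [ln(174.1847/104.0054) + (0.0791 + 0.5·0.2678²)·0.9690] / (0.2678·√0.9690)
   = [0.515673 + 0.111395] / 0.263616 = 2.378714
d₂ = d₁ − σ√T = 2.378714 − 0.263616 = 2.115098
N(d₁) = 0.991313,  N(d₂) = 0.982789,  e^(−rT) = 0.926216
E₀ = V₀·N(d₁) − D·e^(−rT)·N(d₂)
   = 174.1847·0.991313 − 104.0054·0.926216·0.982789 = 77.998118
B₀ = V₀ − E₀ = 174.1847 − 77.998118 = 96.186582

E0=77.9981 B0=96.1866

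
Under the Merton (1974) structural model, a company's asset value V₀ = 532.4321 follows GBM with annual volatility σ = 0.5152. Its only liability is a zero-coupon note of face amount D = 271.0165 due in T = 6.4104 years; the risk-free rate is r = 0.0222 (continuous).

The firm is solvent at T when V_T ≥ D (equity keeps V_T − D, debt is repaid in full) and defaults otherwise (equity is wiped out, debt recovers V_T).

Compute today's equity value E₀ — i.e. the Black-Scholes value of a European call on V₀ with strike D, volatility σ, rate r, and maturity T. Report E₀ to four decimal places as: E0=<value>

E0=363.8006

d₁ = [ln(V₀/D) + (r + σ²/2)T] / (σ√T)
   = [ln(532.4321/271.0165) + (0.0222 + 0.5·0.5152²)·6.4104] / (0.5152·√6.4104)
   = [0.675276 + 0.993070] / 1.304423 = 1.278992
d₂ = d₁ − σ√T = 1.278992 − 1.304423 = -0.025431
N(d₁) = 0.899550,  N(d₂) = 0.489856,  e^(−rT) = 0.867352
E₀ = V₀·N(d₁) − D·e^(−rT)·N(d₂)
   = 532.4321·0.899550 − 271.0165·0.867352·0.489856 = 363.800639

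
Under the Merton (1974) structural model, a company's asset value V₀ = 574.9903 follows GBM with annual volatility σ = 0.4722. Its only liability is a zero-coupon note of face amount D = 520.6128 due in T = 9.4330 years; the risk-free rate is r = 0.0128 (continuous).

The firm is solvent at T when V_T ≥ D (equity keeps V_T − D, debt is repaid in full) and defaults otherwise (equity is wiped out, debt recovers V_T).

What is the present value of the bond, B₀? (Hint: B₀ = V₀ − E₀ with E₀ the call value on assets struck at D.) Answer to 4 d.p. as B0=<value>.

d₁ = [ln(V₀/D) + (r + σ²/2)T] / (σ√T)
   = [ln(574.9903/520.6128) + (0.0128 + 0.5·0.4722²)·9.4330] / (0.4722·√9.4330)
   = [0.099347 + 1.172394] / 1.450277 = 0.876895
d₂ = d₁ − σ√T = 0.876895 − 1.450277 = -0.573382
N(d₁) = 0.809728,  N(d₂) = 0.283193,  e^(−rT) = 0.886262
E₀ = V₀·N(d₁) − D·e^(−rT)·N(d₂)
   = 574.9903·0.809728 − 520.6128·0.886262·0.283193 = 334.920694
B₀ = V₀ − E₀ = 574.9903 − 334.920694 = 240.069606

B0=240.0696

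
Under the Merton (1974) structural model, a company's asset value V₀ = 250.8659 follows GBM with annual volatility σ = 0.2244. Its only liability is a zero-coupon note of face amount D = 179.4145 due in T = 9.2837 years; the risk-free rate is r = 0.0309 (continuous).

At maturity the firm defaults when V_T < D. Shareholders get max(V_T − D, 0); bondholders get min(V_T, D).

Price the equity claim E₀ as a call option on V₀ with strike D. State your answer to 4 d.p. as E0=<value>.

E0=128.1539

d₁ = [ln(V₀/D) + (r + σ²/2)T] / (σ√T)
   = [ln(250.8659/179.4145) + (0.0309 + 0.5·0.2244²)·9.2837] / (0.2244·√9.2837)
   = [0.335220 + 0.520608] / 0.683728 = 1.251708
d₂ = d₁ − σ√T = 1.251708 − 0.683728 = 0.567980
N(d₁) = 0.894662,  N(d₂) = 0.714976,  e^(−rT) = 0.750612
E₀ = V₀·N(d₁) − D·e^(−rT)·N(d₂)
   = 250.8659·0.894662 − 179.4145·0.750612·0.714976 = 128.153883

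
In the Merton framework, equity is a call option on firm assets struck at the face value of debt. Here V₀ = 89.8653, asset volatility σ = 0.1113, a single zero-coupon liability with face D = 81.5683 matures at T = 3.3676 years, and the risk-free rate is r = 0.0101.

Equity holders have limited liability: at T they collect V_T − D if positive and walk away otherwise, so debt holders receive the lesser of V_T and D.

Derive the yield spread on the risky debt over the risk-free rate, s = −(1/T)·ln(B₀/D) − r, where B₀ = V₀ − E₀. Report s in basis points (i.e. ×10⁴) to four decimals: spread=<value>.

spread=103.6459

d₁ = [ln(V₀/D) + (r + σ²/2)T] / (σ√T)
   = [ln(89.8653/81.5683) + (0.0101 + 0.5·0.1113²)·3.3676] / (0.1113·√3.3676)
   = [0.096871 + 0.054871] / 0.204247 = 0.742936
d₂ = d₁ − σ√T = 0.742936 − 0.204247 = 0.538689
N(d₁) = 0.771240,  N(d₂) = 0.704949,  e^(−rT) = 0.966559
E₀ = V₀·N(d₁) − D·e^(−rT)·N(d₂)
   = 89.8653·0.771240 − 81.5683·0.966559·0.704949 = 13.729076
B₀ = V₀ − E₀ = 89.8653 − 13.729076 = 76.136224
spread = −(1/T)·ln(B₀/D) − r = −(1/3.3676)·ln(76.136224/81.5683) − 0.0101 = 0.01036459
in basis points: 0.01036459 × 10⁴ = 103.6459 bp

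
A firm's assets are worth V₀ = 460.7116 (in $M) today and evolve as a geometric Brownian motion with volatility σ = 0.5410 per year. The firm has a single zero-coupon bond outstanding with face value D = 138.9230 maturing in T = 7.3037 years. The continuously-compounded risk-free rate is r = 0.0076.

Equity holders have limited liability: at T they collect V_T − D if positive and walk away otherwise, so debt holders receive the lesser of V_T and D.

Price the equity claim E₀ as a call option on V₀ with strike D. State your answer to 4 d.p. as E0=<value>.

d₁ = [ln(V₀/D) + (r + σ²/2)T] / (σ√T)
   = [ln(460.7116/138.9230) + (0.0076 + 0.5·0.5410²)·7.3037] / (0.5410·√7.3037)
   = [1.198852 + 1.124335] / 1.462072 = 1.588970
d₂ = d₁ − σ√T = 1.588970 − 1.462072 = 0.126898
N(d₁) = 0.943966,  N(d₂) = 0.550489,  e^(−rT) = 0.946004
E₀ = V₀·N(d₁) − D·e^(−rT)·N(d₂)
   = 460.7116·0.943966 − 138.9230·0.946004·0.550489 = 362.549982

E0=362.5500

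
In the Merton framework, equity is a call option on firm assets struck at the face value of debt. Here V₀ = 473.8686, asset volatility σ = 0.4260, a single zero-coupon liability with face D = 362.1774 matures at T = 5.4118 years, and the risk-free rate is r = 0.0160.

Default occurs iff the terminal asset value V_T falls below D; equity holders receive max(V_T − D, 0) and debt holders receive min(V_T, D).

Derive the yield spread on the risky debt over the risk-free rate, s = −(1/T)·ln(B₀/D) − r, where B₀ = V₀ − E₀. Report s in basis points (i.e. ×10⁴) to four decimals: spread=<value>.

spread=591.8415

d₁ = [ln(V₀/D) + (r + σ²/2)T] / (σ√T)
   = [ln(473.8686/362.1774) + (0.0160 + 0.5·0.4260²)·5.4118] / (0.4260·√5.4118)
   = [0.268796 + 0.577645] / 0.991016 = 0.854114
d₂ = d₁ − σ√T = 0.854114 − 0.991016 = -0.136901
N(d₁) = 0.803479,  N(d₂) = 0.445554,  e^(−rT) = 0.917054
E₀ = V₀·N(d₁) − D·e^(−rT)·N(d₂)
   = 473.8686·0.803479 − 362.1774·0.917054·0.445554 = 232.758762
B₀ = V₀ − E₀ = 473.8686 − 232.758762 = 241.109838
spread = −(1/T)·ln(B₀/D) − r = −(1/5.4118)·ln(241.109838/362.1774) − 0.0160 = 0.05918415
in basis points: 0.05918415 × 10⁴ = 591.8415 bp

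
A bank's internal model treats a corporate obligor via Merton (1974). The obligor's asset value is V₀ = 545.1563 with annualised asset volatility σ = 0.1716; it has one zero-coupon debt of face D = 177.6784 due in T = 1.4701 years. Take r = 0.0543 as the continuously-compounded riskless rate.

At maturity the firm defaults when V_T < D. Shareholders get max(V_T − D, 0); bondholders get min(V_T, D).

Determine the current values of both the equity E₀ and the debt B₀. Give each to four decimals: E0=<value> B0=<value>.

d₁ = [ln(V₀/D) + (r + σ²/2)T] / (σ√T)
   = [ln(545.1563/177.6784) + (0.0543 + 0.5·0.1716²)·1.4701] / (0.1716·√1.4701)
   = [1.121097 + 0.101471] / 0.208061 = 5.876009
d₂ = d₁ − σ√T = 5.876009 − 0.208061 = 5.667948
N(d₁) = 1.000000,  N(d₂) = 1.000000,  e^(−rT) = 0.923277
E₀ = V₀·N(d₁) − D·e^(−rT)·N(d₂)
   = 545.1563·1.000000 − 177.6784·0.923277·1.000000 = 381.109994
B₀ = V₀ − E₀ = 545.1563 − 381.109994 = 164.046306

E0=381.1100 B0=164.0463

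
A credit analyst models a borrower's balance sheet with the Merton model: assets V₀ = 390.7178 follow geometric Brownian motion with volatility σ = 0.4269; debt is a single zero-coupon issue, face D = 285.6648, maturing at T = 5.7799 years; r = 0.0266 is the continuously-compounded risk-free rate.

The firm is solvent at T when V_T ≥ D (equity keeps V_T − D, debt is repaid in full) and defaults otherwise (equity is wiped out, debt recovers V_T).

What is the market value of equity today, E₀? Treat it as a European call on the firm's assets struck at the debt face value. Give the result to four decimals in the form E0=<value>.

E0=208.8740

d₁ = [ln(V₀/D) + (r + σ²/2)T] / (σ√T)
   = [ln(390.7178/285.6648) + (0.0266 + 0.5·0.4269²)·5.7799] / (0.4269·√5.7799)
   = [0.313166 + 0.680420] / 1.026328 = 0.968098
d₂ = d₁ − σ√T = 0.968098 − 1.026328 = -0.058230
N(d₁) = 0.833502,  N(d₂) = 0.476783,  e^(−rT) = 0.857490
E₀ = V₀·N(d₁) − D·e^(−rT)·N(d₂)
   = 390.7178·0.833502 − 285.6648·0.857490·0.476783 = 208.873992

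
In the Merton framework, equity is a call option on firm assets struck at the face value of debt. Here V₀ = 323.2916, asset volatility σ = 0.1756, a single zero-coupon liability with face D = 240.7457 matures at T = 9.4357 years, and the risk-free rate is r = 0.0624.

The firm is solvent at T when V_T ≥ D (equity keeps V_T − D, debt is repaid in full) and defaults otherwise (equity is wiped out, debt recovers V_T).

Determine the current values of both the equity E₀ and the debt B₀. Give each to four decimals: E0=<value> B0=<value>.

E0=191.9947 B0=131.2969

d₁ = [ln(V₀/D) + (r + σ²/2)T] / (σ√T)
   = [ln(323.2916/240.7457) + (0.0624 + 0.5·0.1756²)·9.4357] / (0.1756·√9.4357)
   = [0.294814 + 0.734264] / 0.539401 = 1.907817
d₂ = d₁ − σ√T = 1.907817 − 0.539401 = 1.368416
N(d₁) = 0.971793,  N(d₂) = 0.914409,  e^(−rT) = 0.555000
E₀ = V₀·N(d₁) − D·e^(−rT)·N(d₂)
   = 323.2916·0.971793 − 240.7457·0.555000·0.914409 = 191.994705
B₀ = V₀ − E₀ = 323.2916 − 191.994705 = 131.296895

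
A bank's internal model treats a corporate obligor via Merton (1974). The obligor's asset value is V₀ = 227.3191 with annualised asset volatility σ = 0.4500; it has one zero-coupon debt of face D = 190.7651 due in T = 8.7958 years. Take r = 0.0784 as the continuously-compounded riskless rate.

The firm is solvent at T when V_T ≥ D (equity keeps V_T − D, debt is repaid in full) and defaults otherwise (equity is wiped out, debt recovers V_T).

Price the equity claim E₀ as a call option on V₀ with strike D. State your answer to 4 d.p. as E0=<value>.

d₁ = [ln(V₀/D) + (r + σ²/2)T] / (σ√T)
   = [ln(227.3191/190.7651) + (0.0784 + 0.5·0.4500²)·8.7958] / (0.4500·√8.7958)
   = [0.175312 + 1.580165] / 1.334597 = 1.315361
d₂ = d₁ − σ√T = 1.315361 − 1.334597 = -0.019236
N(d₁) = 0.905806,  N(d₂) = 0.492326,  e^(−rT) = 0.501781
E₀ = V₀·N(d₁) − D·e^(−rT)·N(d₂)
   = 227.3191·0.905806 − 190.7651·0.501781·0.492326 = 158.780285

E0=158.7803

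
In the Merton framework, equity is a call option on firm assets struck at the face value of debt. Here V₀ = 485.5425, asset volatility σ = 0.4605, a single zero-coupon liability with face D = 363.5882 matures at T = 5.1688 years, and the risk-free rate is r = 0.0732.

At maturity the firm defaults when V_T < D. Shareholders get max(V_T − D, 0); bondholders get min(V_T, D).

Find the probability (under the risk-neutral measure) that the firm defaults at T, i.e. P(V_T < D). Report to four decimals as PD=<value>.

d₁ = [ln(V₀/D) + (r + σ²/2)T] / (σ√T)
   = [ln(485.5425/363.5882) + (0.0732 + 0.5·0.4605²)·5.1688] / (0.4605·√5.1688)
   = [0.289245 + 0.926405] / 1.046947 = 1.161138
d₂ = d₁ − σ√T = 1.161138 − 1.046947 = 0.114192
risk-neutral PD = N(−d₂) = N(-0.114192) = 0.454543

PD=0.4545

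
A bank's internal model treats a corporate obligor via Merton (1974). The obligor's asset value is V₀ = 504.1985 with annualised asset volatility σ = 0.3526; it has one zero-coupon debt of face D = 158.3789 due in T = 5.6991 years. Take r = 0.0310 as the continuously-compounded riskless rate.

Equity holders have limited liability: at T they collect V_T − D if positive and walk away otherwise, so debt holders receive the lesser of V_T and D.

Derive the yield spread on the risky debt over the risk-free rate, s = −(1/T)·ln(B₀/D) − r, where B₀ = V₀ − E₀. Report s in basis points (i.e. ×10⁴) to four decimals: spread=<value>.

d₁ = [ln(V₀/D) + (r + σ²/2)T] / (σ√T)
   = [ln(504.1985/158.3789) + (0.0310 + 0.5·0.3526²)·5.6991] / (0.3526·√5.6991)
   = [1.157980 + 0.530947] / 0.841754 = 2.006437
d₂ = d₁ − σ√T = 2.006437 − 0.841754 = 1.164682
N(d₁) = 0.977595,  N(d₂) = 0.877926,  e^(−rT) = 0.838055
E₀ = V₀·N(d₁) − D·e^(−rT)·N(d₂)
   = 504.1985·0.977595 − 158.3789·0.838055·0.877926 = 376.374737
B₀ = V₀ − E₀ = 504.1985 − 376.374737 = 127.823763
spread = −(1/T)·ln(B₀/D) − r = −(1/5.6991)·ln(127.823763/158.3789) − 0.0310 = 0.00660906
in basis points: 0.00660906 × 10⁴ = 66.0906 bp

spread=66.0906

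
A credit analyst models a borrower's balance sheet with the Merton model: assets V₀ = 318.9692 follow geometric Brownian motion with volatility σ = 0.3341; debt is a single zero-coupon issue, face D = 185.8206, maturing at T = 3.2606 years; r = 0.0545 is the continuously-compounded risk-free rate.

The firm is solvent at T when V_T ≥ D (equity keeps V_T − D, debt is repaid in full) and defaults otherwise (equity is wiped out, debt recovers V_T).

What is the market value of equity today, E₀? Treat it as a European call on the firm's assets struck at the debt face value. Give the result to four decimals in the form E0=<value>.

E0=170.8633

d₁ = [ln(V₀/D) + (r + σ²/2)T] / (σ√T)
   = [ln(318.9692/185.8206) + (0.0545 + 0.5·0.3341²)·3.2606] / (0.3341·√3.2606)
   = [0.540313 + 0.359681] / 0.603289 = 1.491813
d₂ = d₁ − σ√T = 1.491813 − 0.603289 = 0.888525
N(d₁) = 0.932126,  N(d₂) = 0.812871,  e^(−rT) = 0.837191
E₀ = V₀·N(d₁) − D·e^(−rT)·N(d₂)
   = 318.9692·0.932126 − 185.8206·0.837191·0.812871 = 170.863304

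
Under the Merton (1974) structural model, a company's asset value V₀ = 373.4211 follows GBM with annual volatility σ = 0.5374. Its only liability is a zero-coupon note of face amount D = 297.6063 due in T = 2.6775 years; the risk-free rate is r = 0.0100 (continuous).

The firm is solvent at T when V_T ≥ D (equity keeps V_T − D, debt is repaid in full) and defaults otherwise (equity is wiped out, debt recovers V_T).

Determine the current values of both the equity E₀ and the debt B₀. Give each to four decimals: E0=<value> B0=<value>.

d₁ = [ln(V₀/D) + (r + σ²/2)T] / (σ√T)
   = [ln(373.4211/297.6063) + (0.0100 + 0.5·0.5374²)·2.6775] / (0.5374·√2.6775)
   = [0.226935 + 0.413404] / 0.879351 = 0.728195
d₂ = d₁ − σ√T = 0.728195 − 0.879351 = -0.151156
N(d₁) = 0.766753,  N(d₂) = 0.439926,  e^(−rT) = 0.973580
E₀ = V₀·N(d₁) − D·e^(−rT)·N(d₂)
   = 373.4211·0.766753 − 297.6063·0.973580·0.439926 = 158.855891
B₀ = V₀ − E₀ = 373.4211 − 158.855891 = 214.565209

E0=158.8559 B0=214.5652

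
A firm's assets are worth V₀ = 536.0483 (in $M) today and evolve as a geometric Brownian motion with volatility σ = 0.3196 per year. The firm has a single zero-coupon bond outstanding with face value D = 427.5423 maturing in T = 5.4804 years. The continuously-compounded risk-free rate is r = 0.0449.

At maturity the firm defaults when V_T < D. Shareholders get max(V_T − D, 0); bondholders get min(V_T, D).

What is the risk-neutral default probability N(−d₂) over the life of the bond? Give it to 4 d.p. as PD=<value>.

PD=0.3986

d₁ = [ln(V₀/D) + (r + σ²/2)T] / (σ√T)
   = [ln(536.0483/427.5423) + (0.0449 + 0.5·0.3196²)·5.4804] / (0.3196·√5.4804)
   = [0.226171 + 0.525965] / 0.748192 = 1.005272
d₂ = d₁ − σ√T = 1.005272 − 0.748192 = 0.257081
risk-neutral PD = N(−d₂) = N(-0.257081) = 0.398558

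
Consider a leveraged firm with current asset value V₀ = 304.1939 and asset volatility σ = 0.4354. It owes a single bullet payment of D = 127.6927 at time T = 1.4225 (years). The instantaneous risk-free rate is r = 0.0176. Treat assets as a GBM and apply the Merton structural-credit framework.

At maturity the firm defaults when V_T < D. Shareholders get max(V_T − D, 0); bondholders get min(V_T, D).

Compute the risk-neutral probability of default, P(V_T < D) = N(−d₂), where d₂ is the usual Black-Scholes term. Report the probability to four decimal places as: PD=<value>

d₁ = [ln(V₀/D) + (r + σ²/2)T] / (σ√T)
   = [ln(304.1939/127.6927) + (0.0176 + 0.5·0.4354²)·1.4225] / (0.4354·√1.4225)
   = [0.868039 + 0.159870] / 0.519296 = 1.979429
d₂ = d₁ − σ√T = 1.979429 − 0.519296 = 1.460134
risk-neutral PD = N(−d₂) = N(-1.460134) = 0.072127

PD=0.0721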